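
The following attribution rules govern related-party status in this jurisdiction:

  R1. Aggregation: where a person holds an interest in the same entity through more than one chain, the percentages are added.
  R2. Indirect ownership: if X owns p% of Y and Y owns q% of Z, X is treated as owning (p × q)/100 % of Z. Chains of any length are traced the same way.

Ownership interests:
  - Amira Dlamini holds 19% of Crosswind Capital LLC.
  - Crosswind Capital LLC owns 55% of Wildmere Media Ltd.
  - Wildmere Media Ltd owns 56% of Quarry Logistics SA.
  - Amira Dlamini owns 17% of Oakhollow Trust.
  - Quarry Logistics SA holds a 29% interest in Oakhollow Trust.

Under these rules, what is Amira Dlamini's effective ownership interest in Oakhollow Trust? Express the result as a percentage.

18.69708%

Chain via Crosswind Capital LLC → Wildmere Media Ltd → Quarry Logistics SA (R2): 19% × 55% × 56% × 29% = 1.69708% of Oakhollow Trust.
Direct interest in Oakhollow Trust: 17%.
Aggregating (R1): 1.69708% + 17% = 18.69708%.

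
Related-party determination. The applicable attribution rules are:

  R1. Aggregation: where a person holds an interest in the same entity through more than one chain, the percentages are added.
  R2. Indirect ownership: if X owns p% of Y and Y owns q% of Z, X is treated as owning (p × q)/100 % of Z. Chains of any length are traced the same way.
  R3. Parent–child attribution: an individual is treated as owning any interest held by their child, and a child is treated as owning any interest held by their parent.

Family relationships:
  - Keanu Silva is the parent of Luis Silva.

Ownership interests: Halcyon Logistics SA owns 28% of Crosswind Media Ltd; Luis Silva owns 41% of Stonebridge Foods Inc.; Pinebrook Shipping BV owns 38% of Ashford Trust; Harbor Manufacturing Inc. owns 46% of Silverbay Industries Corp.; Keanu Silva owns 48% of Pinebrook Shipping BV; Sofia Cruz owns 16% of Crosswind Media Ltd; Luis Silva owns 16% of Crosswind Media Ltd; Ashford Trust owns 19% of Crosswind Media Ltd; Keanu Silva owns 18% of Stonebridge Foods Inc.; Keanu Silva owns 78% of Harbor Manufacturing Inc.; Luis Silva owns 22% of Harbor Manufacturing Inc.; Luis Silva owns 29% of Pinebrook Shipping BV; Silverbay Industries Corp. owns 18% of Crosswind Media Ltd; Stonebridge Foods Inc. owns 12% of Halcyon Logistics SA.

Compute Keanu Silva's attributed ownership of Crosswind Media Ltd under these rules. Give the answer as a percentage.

By parent–child attribution (R3), Keanu Silva is treated as also owning Luis Silva's interest in Pinebrook Shipping BV, giving 48% + 29% = 77%.
By parent–child attribution (R3), Keanu Silva is treated as also owning Luis Silva's interest in Harbor Manufacturing Inc, giving 78% + 22% = 100%.
By parent–child attribution (R3), Keanu Silva is treated as also owning Luis Silva's interest in Stonebridge Foods Inc, giving 18% + 41% = 59%.
By parent–child attribution (R3), Keanu Silva is treated as owning Luis Silva's 16% interest in Crosswind Media Ltd.
Chain via Pinebrook Shipping BV → Ashford Trust (R2): 77% × 38% × 19% = 5.5594% of Crosswind Media Ltd.
Chain via Harbor Manufacturing Inc. → Silverbay Industries Corp. (R2): 100% × 46% × 18% = 8.28% of Crosswind Media Ltd.
Chain via Stonebridge Foods Inc. → Halcyon Logistics SA (R2): 59% × 12% × 28% = 1.9824% of Crosswind Media Ltd.
Direct interest in Crosswind Media Ltd: 16%.
Aggregating (R1): 5.5594% + 8.28% + 1.9824% + 16% = 31.8218%.

31.8218%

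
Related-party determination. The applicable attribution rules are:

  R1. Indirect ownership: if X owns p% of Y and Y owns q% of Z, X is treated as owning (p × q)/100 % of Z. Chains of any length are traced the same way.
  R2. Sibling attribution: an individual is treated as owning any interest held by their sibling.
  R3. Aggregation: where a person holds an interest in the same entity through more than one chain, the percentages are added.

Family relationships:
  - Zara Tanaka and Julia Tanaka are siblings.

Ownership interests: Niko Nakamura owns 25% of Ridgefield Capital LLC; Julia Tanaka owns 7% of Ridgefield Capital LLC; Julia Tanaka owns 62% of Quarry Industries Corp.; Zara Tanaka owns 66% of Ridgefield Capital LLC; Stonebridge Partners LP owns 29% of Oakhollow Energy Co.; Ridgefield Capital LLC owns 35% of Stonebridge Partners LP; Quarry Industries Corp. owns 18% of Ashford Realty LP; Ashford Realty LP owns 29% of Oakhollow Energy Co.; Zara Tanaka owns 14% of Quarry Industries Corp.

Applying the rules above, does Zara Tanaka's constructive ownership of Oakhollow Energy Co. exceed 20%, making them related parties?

By sibling attribution (R2), Zara Tanaka is treated as also owning Julia Tanaka's interest in Ridgefield Capital LLC, giving 66% + 7% = 73%.
By sibling attribution (R2), Zara Tanaka is treated as also owning Julia Tanaka's interest in Quarry Industries Corp, giving 14% + 62% = 76%.
Chain via Ridgefield Capital LLC → Stonebridge Partners LP (R1): 73% × 35% × 29% = 7.4095% of Oakhollow Energy Co.
Chain via Quarry Industries Corp. → Ashford Realty LP (R1): 76% × 18% × 29% = 3.9672% of Oakhollow Energy Co.
Aggregating (R3): 7.4095% + 3.9672% = 11.3767%.
11.3767% does not exceed the 20% threshold, so Zara is not a related party to Oakhollow Energy Co.

No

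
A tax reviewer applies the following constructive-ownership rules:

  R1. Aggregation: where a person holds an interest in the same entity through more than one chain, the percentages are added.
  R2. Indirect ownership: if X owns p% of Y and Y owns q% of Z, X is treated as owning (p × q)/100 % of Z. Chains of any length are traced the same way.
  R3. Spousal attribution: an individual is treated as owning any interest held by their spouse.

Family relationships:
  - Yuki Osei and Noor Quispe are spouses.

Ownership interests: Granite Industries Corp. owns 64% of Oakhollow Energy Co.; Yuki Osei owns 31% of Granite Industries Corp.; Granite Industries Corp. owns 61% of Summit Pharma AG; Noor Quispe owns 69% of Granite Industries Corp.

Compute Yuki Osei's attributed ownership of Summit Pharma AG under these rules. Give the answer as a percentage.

61%

By spousal attribution (R3), Yuki Osei is treated as also owning Noor Quispe's interest in Granite Industries Corp, giving 31% + 69% = 100%.
Chain via Granite Industries Corp. (R2): 100% × 61% = 61% of Summit Pharma AG.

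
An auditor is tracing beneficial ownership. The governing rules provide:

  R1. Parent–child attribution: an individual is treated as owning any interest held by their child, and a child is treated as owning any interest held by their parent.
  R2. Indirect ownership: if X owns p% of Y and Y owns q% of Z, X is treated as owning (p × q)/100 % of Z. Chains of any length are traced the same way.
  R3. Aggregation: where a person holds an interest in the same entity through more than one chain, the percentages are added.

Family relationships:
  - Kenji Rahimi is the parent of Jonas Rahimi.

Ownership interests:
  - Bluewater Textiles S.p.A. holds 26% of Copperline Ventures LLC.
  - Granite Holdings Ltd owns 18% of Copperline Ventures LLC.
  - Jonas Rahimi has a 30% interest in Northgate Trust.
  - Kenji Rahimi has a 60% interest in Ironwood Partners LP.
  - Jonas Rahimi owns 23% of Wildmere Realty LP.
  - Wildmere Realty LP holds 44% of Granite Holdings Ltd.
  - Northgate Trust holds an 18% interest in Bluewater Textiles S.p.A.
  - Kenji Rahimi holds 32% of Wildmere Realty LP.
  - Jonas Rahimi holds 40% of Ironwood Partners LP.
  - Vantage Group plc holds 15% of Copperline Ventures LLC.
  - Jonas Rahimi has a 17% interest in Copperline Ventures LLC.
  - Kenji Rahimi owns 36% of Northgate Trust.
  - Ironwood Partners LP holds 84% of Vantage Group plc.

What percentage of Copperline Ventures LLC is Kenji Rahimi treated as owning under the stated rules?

37.0448%

By parent–child attribution (R1), Kenji Rahimi is treated as also owning Jonas Rahimi's interest in Ironwood Partners LP, giving 60% + 40% = 100%.
By parent–child attribution (R1), Kenji Rahimi is treated as also owning Jonas Rahimi's interest in Wildmere Realty LP, giving 32% + 23% = 55%.
By parent–child attribution (R1), Kenji Rahimi is treated as also owning Jonas Rahimi's interest in Northgate Trust, giving 36% + 30% = 66%.
By parent–child attribution (R1), Kenji Rahimi is treated as owning Jonas Rahimi's 17% interest in Copperline Ventures LLC.
Chain via Ironwood Partners LP → Vantage Group plc (R2): 100% × 84% × 15% = 12.6% of Copperline Ventures LLC.
Chain via Wildmere Realty LP → Granite Holdings Ltd (R2): 55% × 44% × 18% = 4.356% of Copperline Ventures LLC.
Chain via Northgate Trust → Bluewater Textiles S.p.A. (R2): 66% × 18% × 26% = 3.0888% of Copperline Ventures LLC.
Direct interest in Copperline Ventures LLC: 17%.
Aggregating (R3): 12.6% + 4.356% + 3.0888% + 17% = 37.0448%.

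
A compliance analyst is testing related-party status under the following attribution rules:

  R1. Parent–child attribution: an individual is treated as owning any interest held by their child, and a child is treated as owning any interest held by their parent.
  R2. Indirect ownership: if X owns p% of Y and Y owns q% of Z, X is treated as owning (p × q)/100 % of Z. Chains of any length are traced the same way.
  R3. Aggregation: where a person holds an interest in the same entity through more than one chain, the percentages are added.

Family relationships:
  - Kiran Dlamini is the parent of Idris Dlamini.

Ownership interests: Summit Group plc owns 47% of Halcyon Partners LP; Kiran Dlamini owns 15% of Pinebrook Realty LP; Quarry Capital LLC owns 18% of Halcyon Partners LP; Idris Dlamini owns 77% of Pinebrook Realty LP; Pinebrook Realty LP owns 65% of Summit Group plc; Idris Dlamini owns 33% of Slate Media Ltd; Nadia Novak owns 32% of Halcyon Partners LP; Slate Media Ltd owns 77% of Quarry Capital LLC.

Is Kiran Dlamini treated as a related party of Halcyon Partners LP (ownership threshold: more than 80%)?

By parent–child attribution (R1), Kiran Dlamini is treated as also owning Idris Dlamini's interest in Pinebrook Realty LP, giving 15% + 77% = 92%.
By parent–child attribution (R1), Kiran Dlamini is treated as owning Idris Dlamini's 33% interest in Slate Media Ltd.
Chain via Pinebrook Realty LP → Summit Group plc (R2): 92% × 65% × 47% = 28.106% of Halcyon Partners LP.
Chain via Slate Media Ltd → Quarry Capital LLC (R2): 33% × 77% × 18% = 4.5738% of Halcyon Partners LP.
Aggregating (R3): 28.106% + 4.5738% = 32.6798%.
32.6798% does not exceed the 80% threshold, so Kiran is not a related party to Halcyon Partners LP.

No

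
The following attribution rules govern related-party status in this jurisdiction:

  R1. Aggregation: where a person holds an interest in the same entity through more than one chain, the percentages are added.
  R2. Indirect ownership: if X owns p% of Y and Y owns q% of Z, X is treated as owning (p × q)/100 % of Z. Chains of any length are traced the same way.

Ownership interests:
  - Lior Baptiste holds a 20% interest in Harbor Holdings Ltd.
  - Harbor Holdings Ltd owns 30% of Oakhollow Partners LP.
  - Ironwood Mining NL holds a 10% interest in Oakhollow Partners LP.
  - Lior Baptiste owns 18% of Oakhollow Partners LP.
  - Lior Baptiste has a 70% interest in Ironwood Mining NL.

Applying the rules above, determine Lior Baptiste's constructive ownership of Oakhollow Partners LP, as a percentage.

31%

Chain via Ironwood Mining NL (R2): 70% × 10% = 7% of Oakhollow Partners LP.
Chain via Harbor Holdings Ltd (R2): 20% × 30% = 6% of Oakhollow Partners LP.
Direct interest in Oakhollow Partners LP: 18%.
Aggregating (R1): 7% + 6% + 18% = 31%.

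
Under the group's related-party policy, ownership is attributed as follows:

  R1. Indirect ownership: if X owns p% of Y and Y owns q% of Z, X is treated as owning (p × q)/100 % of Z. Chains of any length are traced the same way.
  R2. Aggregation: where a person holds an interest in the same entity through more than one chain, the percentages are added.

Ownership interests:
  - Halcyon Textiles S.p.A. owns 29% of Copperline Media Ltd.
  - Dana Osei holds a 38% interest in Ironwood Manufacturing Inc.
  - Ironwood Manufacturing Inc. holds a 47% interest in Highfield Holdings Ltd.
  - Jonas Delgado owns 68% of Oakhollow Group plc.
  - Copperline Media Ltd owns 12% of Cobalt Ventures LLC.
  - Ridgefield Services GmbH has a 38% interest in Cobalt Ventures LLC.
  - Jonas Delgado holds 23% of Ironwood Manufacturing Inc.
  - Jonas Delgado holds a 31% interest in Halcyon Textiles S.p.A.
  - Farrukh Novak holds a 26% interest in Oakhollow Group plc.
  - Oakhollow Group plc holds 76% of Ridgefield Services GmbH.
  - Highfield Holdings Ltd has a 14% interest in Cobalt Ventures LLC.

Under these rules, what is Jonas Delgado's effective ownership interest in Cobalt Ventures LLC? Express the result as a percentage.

22.2306%

Chain via Halcyon Textiles S.p.A. → Copperline Media Ltd (R1): 31% × 29% × 12% = 1.0788% of Cobalt Ventures LLC.
Chain via Ironwood Manufacturing Inc. → Highfield Holdings Ltd (R1): 23% × 47% × 14% = 1.5134% of Cobalt Ventures LLC.
Chain via Oakhollow Group plc → Ridgefield Services GmbH (R1): 68% × 76% × 38% = 19.6384% of Cobalt Ventures LLC.
Aggregating (R2): 1.0788% + 1.5134% + 19.6384% = 22.2306%.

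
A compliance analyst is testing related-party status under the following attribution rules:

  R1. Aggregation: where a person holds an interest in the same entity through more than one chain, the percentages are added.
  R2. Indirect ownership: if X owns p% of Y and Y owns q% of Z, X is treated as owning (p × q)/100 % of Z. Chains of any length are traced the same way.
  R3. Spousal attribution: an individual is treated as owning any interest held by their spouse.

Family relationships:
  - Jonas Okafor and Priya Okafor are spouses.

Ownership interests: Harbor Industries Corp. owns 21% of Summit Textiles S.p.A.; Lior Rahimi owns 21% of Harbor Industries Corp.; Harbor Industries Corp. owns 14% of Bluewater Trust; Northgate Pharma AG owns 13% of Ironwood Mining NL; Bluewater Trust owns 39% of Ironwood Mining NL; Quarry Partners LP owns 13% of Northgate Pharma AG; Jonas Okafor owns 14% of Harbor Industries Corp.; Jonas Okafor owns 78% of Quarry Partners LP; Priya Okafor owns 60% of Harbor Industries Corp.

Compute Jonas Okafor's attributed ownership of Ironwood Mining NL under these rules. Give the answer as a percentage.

5.3586%

By spousal attribution (R3), Jonas Okafor is treated as also owning Priya Okafor's interest in Harbor Industries Corp, giving 14% + 60% = 74%.
Chain via Harbor Industries Corp. → Bluewater Trust (R2): 74% × 14% × 39% = 4.0404% of Ironwood Mining NL.
Chain via Quarry Partners LP → Northgate Pharma AG (R2): 78% × 13% × 13% = 1.3182% of Ironwood Mining NL.
Aggregating (R1): 4.0404% + 1.3182% = 5.3586%.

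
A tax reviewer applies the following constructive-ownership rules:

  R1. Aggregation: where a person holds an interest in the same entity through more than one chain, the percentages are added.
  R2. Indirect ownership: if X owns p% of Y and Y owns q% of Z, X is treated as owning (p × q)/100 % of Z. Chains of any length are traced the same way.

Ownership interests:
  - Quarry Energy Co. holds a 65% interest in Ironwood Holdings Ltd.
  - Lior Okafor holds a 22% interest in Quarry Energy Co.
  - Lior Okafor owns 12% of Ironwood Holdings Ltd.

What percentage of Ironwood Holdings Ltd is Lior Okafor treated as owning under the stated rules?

26.3%

Chain via Quarry Energy Co. (R2): 22% × 65% = 14.3% of Ironwood Holdings Ltd.
Direct interest in Ironwood Holdings Ltd: 12%.
Aggregating (R1): 14.3% + 12% = 26.3%.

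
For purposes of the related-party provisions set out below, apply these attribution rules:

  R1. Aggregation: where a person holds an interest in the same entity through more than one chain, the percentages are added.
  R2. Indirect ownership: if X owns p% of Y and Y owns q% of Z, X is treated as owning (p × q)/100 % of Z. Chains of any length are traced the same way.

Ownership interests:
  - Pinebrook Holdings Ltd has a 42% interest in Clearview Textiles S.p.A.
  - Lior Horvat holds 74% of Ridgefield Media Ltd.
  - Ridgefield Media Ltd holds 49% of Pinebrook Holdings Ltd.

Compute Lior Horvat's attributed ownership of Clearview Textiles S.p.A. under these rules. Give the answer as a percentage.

Chain via Ridgefield Media Ltd → Pinebrook Holdings Ltd (R2): 74% × 49% × 42% = 15.2292% of Clearview Textiles S.p.A.

15.2292%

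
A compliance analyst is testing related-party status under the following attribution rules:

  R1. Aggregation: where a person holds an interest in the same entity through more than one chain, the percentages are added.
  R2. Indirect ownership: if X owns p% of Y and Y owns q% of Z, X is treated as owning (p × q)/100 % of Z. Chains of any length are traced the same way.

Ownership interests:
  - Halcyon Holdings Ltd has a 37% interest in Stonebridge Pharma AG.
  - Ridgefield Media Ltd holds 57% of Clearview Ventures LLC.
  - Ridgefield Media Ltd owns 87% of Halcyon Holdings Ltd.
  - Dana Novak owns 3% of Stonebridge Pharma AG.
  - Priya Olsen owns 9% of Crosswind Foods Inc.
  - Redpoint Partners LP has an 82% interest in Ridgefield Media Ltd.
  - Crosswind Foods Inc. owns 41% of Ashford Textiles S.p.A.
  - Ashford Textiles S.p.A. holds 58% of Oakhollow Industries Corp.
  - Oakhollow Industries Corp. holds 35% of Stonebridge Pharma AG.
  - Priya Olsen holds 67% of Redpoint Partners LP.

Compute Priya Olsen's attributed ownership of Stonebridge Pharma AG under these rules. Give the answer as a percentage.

18.434256%

Chain via Redpoint Partners LP → Ridgefield Media Ltd → Halcyon Holdings Ltd (R2): 67% × 82% × 87% × 37% = 17.685186% of Stonebridge Pharma AG.
Chain via Crosswind Foods Inc. → Ashford Textiles S.p.A. → Oakhollow Industries Corp. (R2): 9% × 41% × 58% × 35% = 0.74907% of Stonebridge Pharma AG.
Aggregating (R1): 17.685186% + 0.74907% = 18.434256%.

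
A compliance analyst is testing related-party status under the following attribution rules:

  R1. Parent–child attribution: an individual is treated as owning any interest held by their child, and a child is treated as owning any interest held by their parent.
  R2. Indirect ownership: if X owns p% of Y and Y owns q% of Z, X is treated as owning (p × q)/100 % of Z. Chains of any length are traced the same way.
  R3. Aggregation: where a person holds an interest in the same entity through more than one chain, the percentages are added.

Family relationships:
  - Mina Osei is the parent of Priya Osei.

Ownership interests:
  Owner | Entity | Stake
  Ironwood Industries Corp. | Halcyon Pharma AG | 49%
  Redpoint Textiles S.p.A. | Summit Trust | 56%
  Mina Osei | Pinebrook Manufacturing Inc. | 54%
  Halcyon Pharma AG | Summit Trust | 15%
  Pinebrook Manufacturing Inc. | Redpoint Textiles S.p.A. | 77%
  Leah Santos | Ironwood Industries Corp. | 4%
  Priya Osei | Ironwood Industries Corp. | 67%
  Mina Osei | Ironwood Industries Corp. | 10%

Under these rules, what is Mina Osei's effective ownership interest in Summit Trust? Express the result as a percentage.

28.9443%

By parent–child attribution (R1), Mina Osei is treated as also owning Priya Osei's interest in Ironwood Industries Corp, giving 10% + 67% = 77%.
Chain via Ironwood Industries Corp. → Halcyon Pharma AG (R2): 77% × 49% × 15% = 5.6595% of Summit Trust.
Chain via Pinebrook Manufacturing Inc. → Redpoint Textiles S.p.A. (R2): 54% × 77% × 56% = 23.2848% of Summit Trust.
Aggregating (R3): 5.6595% + 23.2848% = 28.9443%.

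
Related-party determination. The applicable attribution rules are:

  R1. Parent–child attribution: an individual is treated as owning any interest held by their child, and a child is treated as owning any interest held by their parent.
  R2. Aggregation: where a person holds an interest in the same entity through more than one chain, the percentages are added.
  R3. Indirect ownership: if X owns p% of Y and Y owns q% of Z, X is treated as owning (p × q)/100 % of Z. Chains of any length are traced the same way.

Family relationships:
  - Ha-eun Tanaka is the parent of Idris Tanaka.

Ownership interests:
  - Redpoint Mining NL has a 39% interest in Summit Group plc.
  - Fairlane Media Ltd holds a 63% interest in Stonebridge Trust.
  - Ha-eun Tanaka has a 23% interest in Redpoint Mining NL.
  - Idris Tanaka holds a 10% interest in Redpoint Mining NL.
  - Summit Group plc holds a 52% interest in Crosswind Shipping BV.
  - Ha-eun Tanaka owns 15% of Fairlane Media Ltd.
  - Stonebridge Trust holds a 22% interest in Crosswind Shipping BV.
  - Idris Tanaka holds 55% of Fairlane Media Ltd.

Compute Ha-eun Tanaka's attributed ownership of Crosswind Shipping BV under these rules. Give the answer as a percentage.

16.3944%

By parent–child attribution (R1), Ha-eun Tanaka is treated as also owning Idris Tanaka's interest in Fairlane Media Ltd, giving 15% + 55% = 70%.
By parent–child attribution (R1), Ha-eun Tanaka is treated as also owning Idris Tanaka's interest in Redpoint Mining NL, giving 23% + 10% = 33%.
Chain via Fairlane Media Ltd → Stonebridge Trust (R3): 70% × 63% × 22% = 9.702% of Crosswind Shipping BV.
Chain via Redpoint Mining NL → Summit Group plc (R3): 33% × 39% × 52% = 6.6924% of Crosswind Shipping BV.
Aggregating (R2): 9.702% + 6.6924% = 16.3944%.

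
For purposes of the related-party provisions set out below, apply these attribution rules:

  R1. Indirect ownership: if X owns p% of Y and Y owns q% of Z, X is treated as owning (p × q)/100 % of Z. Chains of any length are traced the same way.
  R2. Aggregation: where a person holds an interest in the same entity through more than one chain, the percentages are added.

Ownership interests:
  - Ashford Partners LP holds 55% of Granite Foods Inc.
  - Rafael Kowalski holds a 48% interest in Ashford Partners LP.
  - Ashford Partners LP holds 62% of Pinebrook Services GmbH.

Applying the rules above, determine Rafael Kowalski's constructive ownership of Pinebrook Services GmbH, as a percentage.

Chain via Ashford Partners LP (R1): 48% × 62% = 29.76% of Pinebrook Services GmbH.

29.76%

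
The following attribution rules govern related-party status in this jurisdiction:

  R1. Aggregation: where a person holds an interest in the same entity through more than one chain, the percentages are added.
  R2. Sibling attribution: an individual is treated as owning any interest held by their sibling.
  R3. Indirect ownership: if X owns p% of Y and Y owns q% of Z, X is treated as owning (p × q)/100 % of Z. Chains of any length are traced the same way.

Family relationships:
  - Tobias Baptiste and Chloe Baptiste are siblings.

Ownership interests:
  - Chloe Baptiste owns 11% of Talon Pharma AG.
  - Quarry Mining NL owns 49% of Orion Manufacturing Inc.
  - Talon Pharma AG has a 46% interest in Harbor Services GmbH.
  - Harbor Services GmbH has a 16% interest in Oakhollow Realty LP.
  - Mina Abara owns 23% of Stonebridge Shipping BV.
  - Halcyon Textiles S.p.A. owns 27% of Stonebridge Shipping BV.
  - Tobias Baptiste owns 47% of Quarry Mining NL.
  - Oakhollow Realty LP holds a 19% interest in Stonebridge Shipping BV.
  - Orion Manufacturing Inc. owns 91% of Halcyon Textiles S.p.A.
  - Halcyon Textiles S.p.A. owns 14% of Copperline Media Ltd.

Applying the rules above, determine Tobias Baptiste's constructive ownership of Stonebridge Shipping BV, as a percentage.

By sibling attribution (R2), Tobias Baptiste is treated as owning Chloe Baptiste's 11% interest in Talon Pharma AG.
Chain via Quarry Mining NL → Orion Manufacturing Inc. → Halcyon Textiles S.p.A. (R3): 47% × 49% × 91% × 27% = 5.658471% of Stonebridge Shipping BV.
Chain via Talon Pharma AG → Harbor Services GmbH → Oakhollow Realty LP (R3): 11% × 46% × 16% × 19% = 0.153824% of Stonebridge Shipping BV.
Aggregating (R1): 5.658471% + 0.153824% = 5.812295%.

5.812295%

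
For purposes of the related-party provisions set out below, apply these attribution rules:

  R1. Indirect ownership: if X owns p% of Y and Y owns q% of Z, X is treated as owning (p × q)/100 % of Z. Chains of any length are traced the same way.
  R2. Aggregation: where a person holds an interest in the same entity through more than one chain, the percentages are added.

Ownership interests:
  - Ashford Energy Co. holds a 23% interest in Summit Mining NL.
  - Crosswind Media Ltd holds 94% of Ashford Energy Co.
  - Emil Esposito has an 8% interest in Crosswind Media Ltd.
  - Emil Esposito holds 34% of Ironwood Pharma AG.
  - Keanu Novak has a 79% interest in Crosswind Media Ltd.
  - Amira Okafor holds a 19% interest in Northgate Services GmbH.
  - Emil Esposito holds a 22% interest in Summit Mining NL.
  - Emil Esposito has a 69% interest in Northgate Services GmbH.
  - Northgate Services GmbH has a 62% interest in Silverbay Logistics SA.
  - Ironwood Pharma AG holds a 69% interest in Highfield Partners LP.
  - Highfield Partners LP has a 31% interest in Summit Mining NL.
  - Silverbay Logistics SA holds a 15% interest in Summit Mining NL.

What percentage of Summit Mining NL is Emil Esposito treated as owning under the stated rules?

37.4192%

Chain via Ironwood Pharma AG → Highfield Partners LP (R1): 34% × 69% × 31% = 7.2726% of Summit Mining NL.
Chain via Northgate Services GmbH → Silverbay Logistics SA (R1): 69% × 62% × 15% = 6.417% of Summit Mining NL.
Chain via Crosswind Media Ltd → Ashford Energy Co. (R1): 8% × 94% × 23% = 1.7296% of Summit Mining NL.
Direct interest in Summit Mining NL: 22%.
Aggregating (R2): 7.2726% + 6.417% + 1.7296% + 22% = 37.4192%.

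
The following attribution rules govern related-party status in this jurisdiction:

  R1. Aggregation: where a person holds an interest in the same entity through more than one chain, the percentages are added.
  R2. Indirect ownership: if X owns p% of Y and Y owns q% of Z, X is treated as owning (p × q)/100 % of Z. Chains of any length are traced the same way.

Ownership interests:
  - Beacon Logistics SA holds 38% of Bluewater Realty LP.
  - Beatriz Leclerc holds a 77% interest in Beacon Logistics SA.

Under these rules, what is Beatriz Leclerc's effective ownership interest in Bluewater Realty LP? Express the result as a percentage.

29.26%

Chain via Beacon Logistics SA (R2): 77% × 38% = 29.26% of Bluewater Realty LP.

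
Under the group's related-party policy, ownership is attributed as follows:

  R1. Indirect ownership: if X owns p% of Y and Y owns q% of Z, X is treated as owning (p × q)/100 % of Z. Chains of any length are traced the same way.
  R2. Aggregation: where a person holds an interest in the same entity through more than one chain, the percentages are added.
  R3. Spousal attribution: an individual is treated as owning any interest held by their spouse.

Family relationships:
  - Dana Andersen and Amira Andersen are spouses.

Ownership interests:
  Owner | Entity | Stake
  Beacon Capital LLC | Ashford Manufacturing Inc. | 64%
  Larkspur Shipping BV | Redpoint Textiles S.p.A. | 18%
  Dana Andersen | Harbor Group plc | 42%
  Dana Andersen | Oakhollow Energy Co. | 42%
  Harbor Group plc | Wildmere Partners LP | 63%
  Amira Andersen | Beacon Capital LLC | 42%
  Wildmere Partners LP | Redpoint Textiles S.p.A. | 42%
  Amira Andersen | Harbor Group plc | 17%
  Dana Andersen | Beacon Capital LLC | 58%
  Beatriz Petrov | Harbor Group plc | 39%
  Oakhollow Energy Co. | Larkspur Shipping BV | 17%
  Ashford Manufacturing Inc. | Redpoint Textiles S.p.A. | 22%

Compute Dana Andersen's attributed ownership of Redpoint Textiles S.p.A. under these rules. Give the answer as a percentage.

By spousal attribution (R3), Dana Andersen is treated as also owning Amira Andersen's interest in Harbor Group plc, giving 42% + 17% = 59%.
By spousal attribution (R3), Dana Andersen is treated as also owning Amira Andersen's interest in Beacon Capital LLC, giving 58% + 42% = 100%.
Chain via Harbor Group plc → Wildmere Partners LP (R1): 59% × 63% × 42% = 15.6114% of Redpoint Textiles S.p.A.
Chain via Beacon Capital LLC → Ashford Manufacturing Inc. (R1): 100% × 64% × 22% = 14.08% of Redpoint Textiles S.p.A.
Chain via Oakhollow Energy Co. → Larkspur Shipping BV (R1): 42% × 17% × 18% = 1.2852% of Redpoint Textiles S.p.A.
Aggregating (R2): 15.6114% + 14.08% + 1.2852% = 30.9766%.

30.9766%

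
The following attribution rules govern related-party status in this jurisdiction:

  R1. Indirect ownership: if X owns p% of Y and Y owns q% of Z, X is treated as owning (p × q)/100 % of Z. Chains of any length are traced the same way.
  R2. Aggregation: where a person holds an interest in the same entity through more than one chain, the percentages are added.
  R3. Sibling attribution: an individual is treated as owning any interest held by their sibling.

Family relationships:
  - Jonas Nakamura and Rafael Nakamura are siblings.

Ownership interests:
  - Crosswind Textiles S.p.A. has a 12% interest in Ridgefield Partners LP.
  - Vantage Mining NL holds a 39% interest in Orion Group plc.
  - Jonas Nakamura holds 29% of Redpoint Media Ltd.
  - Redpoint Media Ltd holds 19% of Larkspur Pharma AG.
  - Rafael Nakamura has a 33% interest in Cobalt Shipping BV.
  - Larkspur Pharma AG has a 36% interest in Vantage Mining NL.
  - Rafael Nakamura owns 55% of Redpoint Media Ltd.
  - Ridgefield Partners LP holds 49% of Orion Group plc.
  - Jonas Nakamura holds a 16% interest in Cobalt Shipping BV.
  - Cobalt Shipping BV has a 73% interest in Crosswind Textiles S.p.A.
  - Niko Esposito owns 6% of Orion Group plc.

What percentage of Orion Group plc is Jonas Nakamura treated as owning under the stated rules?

By sibling attribution (R3), Jonas Nakamura is treated as also owning Rafael Nakamura's interest in Redpoint Media Ltd, giving 29% + 55% = 84%.
By sibling attribution (R3), Jonas Nakamura is treated as also owning Rafael Nakamura's interest in Cobalt Shipping BV, giving 16% + 33% = 49%.
Chain via Redpoint Media Ltd → Larkspur Pharma AG → Vantage Mining NL (R1): 84% × 19% × 36% × 39% = 2.240784% of Orion Group plc.
Chain via Cobalt Shipping BV → Crosswind Textiles S.p.A. → Ridgefield Partners LP (R1): 49% × 73% × 12% × 49% = 2.103276% of Orion Group plc.
Aggregating (R2): 2.240784% + 2.103276% = 4.34406%.

4.34406%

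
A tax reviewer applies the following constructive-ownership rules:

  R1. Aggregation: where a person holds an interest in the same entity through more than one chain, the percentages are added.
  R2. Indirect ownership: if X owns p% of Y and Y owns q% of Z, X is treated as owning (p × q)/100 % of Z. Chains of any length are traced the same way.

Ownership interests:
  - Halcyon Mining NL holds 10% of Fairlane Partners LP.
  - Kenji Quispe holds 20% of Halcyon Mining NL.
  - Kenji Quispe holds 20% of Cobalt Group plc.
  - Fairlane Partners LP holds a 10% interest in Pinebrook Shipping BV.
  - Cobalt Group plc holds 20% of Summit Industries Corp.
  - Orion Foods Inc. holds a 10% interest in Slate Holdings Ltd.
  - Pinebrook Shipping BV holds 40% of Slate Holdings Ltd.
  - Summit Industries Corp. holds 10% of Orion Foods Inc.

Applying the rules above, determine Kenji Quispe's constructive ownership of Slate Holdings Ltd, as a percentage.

Chain via Halcyon Mining NL → Fairlane Partners LP → Pinebrook Shipping BV (R2): 20% × 10% × 10% × 40% = 0.08% of Slate Holdings Ltd.
Chain via Cobalt Group plc → Summit Industries Corp. → Orion Foods Inc. (R2): 20% × 20% × 10% × 10% = 0.04% of Slate Holdings Ltd.
Aggregating (R1): 0.08% + 0.04% = 0.12%.

0.12%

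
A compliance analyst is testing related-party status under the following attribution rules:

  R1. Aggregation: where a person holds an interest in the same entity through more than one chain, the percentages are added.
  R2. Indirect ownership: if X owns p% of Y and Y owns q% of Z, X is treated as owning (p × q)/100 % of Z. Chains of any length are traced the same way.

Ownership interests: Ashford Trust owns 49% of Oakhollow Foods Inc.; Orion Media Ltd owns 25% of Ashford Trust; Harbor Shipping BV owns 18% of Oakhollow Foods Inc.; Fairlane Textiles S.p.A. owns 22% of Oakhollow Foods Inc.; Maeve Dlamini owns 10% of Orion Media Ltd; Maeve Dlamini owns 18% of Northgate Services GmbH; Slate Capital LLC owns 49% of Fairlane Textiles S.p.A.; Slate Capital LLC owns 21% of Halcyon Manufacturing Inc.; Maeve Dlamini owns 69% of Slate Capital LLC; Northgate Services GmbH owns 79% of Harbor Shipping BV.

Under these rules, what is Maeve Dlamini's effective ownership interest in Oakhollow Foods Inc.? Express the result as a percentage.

Chain via Northgate Services GmbH → Harbor Shipping BV (R2): 18% × 79% × 18% = 2.5596% of Oakhollow Foods Inc.
Chain via Slate Capital LLC → Fairlane Textiles S.p.A. (R2): 69% × 49% × 22% = 7.4382% of Oakhollow Foods Inc.
Chain via Orion Media Ltd → Ashford Trust (R2): 10% × 25% × 49% = 1.225% of Oakhollow Foods Inc.
Aggregating (R1): 2.5596% + 7.4382% + 1.225% = 11.2228%.

11.2228%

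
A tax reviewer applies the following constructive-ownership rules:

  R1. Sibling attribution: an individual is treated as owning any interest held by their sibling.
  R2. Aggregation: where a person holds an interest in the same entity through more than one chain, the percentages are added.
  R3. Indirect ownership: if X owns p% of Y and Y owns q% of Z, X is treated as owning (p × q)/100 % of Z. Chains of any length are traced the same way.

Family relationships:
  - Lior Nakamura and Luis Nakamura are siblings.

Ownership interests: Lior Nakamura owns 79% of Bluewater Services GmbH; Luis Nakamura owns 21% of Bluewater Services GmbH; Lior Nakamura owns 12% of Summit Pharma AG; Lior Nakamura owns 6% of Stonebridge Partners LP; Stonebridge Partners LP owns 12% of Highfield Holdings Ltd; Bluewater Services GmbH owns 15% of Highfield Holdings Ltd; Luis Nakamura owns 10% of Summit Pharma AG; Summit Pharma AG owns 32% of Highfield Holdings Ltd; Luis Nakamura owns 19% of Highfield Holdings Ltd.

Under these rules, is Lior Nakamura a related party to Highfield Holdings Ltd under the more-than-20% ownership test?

By sibling attribution (R1), Lior Nakamura is treated as also owning Luis Nakamura's interest in Summit Pharma AG, giving 12% + 10% = 22%.
By sibling attribution (R1), Lior Nakamura is treated as also owning Luis Nakamura's interest in Bluewater Services GmbH, giving 79% + 21% = 100%.
By sibling attribution (R1), Lior Nakamura is treated as owning Luis Nakamura's 19% interest in Highfield Holdings Ltd.
Chain via Stonebridge Partners LP (R3): 6% × 12% = 0.72% of Highfield Holdings Ltd.
Chain via Summit Pharma AG (R3): 22% × 32% = 7.04% of Highfield Holdings Ltd.
Chain via Bluewater Services GmbH (R3): 100% × 15% = 15% of Highfield Holdings Ltd.
Direct interest in Highfield Holdings Ltd: 19%.
Aggregating (R2): 0.72% + 7.04% + 15% + 19% = 41.76%.
41.76% exceeds the 20% threshold, so Lior is a related party to Highfield Holdings Ltd.

Yes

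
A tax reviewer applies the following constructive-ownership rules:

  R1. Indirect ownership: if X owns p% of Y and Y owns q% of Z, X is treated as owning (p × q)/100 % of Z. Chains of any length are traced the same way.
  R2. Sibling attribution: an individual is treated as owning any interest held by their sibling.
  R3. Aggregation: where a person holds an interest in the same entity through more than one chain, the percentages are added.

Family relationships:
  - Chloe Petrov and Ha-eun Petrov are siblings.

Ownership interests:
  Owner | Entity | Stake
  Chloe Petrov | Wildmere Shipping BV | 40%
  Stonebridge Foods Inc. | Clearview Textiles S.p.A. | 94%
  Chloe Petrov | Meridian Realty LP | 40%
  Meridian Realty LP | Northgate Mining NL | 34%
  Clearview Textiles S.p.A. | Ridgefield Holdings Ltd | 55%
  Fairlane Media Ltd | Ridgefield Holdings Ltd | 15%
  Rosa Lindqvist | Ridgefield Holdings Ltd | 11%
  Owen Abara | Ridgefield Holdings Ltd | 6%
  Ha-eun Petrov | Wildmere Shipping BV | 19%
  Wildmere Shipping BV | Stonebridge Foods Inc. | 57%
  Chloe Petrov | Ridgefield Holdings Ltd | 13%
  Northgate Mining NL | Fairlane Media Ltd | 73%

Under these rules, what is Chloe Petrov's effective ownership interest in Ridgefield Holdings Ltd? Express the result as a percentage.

31.87591%

By sibling attribution (R2), Chloe Petrov is treated as also owning Ha-eun Petrov's interest in Wildmere Shipping BV, giving 40% + 19% = 59%.
Chain via Meridian Realty LP → Northgate Mining NL → Fairlane Media Ltd (R1): 40% × 34% × 73% × 15% = 1.4892% of Ridgefield Holdings Ltd.
Chain via Wildmere Shipping BV → Stonebridge Foods Inc. → Clearview Textiles S.p.A. (R1): 59% × 57% × 94% × 55% = 17.38671% of Ridgefield Holdings Ltd.
Direct interest in Ridgefield Holdings Ltd: 13%.
Aggregating (R3): 1.4892% + 17.38671% + 13% = 31.87591%.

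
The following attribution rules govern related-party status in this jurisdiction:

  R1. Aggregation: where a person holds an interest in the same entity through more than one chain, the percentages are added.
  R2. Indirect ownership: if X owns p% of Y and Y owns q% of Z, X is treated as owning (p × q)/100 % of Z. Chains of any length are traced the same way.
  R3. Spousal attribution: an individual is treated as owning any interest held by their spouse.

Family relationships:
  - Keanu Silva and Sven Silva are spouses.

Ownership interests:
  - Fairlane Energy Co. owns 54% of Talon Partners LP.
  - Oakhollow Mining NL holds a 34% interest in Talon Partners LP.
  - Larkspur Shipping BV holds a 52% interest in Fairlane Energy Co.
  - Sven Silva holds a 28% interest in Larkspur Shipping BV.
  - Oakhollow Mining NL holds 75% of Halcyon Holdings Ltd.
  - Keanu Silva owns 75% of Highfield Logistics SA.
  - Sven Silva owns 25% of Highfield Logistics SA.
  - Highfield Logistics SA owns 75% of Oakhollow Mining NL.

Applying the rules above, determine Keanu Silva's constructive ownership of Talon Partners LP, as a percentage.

By spousal attribution (R3), Keanu Silva is treated as also owning Sven Silva's interest in Highfield Logistics SA, giving 75% + 25% = 100%.
By spousal attribution (R3), Keanu Silva is treated as owning Sven Silva's 28% interest in Larkspur Shipping BV.
Chain via Highfield Logistics SA → Oakhollow Mining NL (R2): 100% × 75% × 34% = 25.5% of Talon Partners LP.
Chain via Larkspur Shipping BV → Fairlane Energy Co. (R2): 28% × 52% × 54% = 7.8624% of Talon Partners LP.
Aggregating (R1): 25.5% + 7.8624% = 33.3624%.

33.3624%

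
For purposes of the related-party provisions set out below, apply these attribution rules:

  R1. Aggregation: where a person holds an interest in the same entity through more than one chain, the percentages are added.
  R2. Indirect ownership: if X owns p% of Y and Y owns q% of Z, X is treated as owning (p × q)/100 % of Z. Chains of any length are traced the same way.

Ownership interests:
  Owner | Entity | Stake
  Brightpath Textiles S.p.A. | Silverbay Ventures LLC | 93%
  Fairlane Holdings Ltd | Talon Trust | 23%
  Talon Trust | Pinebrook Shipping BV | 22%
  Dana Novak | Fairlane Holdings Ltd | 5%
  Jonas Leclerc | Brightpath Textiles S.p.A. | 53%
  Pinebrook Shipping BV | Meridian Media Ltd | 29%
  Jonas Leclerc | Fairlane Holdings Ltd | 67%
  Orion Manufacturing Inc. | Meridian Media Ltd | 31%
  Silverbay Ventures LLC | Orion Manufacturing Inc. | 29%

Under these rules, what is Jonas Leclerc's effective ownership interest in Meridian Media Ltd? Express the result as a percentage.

5.414329%

Chain via Fairlane Holdings Ltd → Talon Trust → Pinebrook Shipping BV (R2): 67% × 23% × 22% × 29% = 0.983158% of Meridian Media Ltd.
Chain via Brightpath Textiles S.p.A. → Silverbay Ventures LLC → Orion Manufacturing Inc. (R2): 53% × 93% × 29% × 31% = 4.431171% of Meridian Media Ltd.
Aggregating (R1): 0.983158% + 4.431171% = 5.414329%.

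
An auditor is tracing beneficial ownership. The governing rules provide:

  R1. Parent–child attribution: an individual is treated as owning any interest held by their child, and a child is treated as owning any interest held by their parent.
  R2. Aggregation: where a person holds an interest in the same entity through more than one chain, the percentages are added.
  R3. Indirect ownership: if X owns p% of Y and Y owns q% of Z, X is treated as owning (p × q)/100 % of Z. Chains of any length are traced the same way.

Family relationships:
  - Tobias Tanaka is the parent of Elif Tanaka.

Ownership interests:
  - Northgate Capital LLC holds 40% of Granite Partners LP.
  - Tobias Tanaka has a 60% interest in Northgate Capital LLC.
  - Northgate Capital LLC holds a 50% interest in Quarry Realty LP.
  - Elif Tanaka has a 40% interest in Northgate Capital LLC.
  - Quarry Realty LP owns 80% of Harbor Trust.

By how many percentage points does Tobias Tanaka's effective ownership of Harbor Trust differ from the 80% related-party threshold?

By parent–child attribution (R1), Tobias Tanaka is treated as also owning Elif Tanaka's interest in Northgate Capital LLC, giving 60% + 40% = 100%.
Chain via Northgate Capital LLC → Quarry Realty LP (R3): 100% × 50% × 80% = 40% of Harbor Trust.
40% falls short of the 80% threshold by 40 percentage points.

40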